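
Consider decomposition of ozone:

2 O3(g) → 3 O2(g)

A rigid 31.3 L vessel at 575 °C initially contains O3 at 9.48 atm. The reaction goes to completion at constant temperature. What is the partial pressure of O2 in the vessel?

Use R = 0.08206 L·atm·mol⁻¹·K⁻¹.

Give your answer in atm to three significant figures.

n(O3)₀ = PV/RT = (9.48 × 31.3) / (0.08206 × 848.15) = 4.263 mol
n(O2) = (3/2) × 4.263 = 6.394 mol
P(O2) = nRT/V = 6.394 × 0.08206 × 848.15 / 31.3 = 14.22 atm

14.2 atm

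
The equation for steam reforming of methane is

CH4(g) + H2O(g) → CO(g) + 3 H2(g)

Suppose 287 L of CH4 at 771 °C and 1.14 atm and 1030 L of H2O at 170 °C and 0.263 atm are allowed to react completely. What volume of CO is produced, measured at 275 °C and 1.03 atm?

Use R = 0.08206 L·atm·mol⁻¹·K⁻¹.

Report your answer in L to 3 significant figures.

167 L

n(CH4) = PV/RT = (1.14 × 287) / (0.08206 × 1044.15) = 3.818 mol
n(H2O) = PV/RT = (0.263 × 1030) / (0.08206 × 443.15) = 7.449 mol
For 3.818 mol CH4, stoichiometry requires (1/1) × 3.818 = 3.818 mol H2O; 7.449 mol is available, so CH4 is limiting.
n(CO) = (1/1) × 3.818 = 3.818 mol
V(CO) = nRT/P = 3.818 × 0.08206 × 548.15 / 1.03 = 166.7 L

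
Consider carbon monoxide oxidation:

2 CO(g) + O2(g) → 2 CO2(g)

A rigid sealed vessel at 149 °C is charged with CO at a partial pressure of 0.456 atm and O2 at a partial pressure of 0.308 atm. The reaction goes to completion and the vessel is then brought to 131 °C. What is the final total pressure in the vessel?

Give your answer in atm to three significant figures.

0.513 atm

At constant V, partial pressures at 149 °C are proportional to moles, so apply stoichiometry directly to pressures.
P(O2) required for 0.456 atm of CO = (1/2) × 0.456 = 0.2280 atm; available 0.308 atm, so CO is limiting.
P(O2) remaining = 0.308 − (1/2) × 0.456 = 0.08000 atm
P(gaseous products) = (2)/2 × 0.456 = 0.4560 atm
P_total at 149 °C = 0.08000 + 0.4560 = 0.5360 atm
Scaling to 131 °C: P = 0.5360 × 404.15/422.15 = 0.5131 atm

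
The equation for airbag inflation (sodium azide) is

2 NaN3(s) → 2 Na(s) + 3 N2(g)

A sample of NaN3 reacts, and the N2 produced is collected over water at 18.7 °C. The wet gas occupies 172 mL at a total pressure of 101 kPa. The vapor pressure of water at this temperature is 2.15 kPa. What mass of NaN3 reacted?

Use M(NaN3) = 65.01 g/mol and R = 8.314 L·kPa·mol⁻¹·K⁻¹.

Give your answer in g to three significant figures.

P(N2) = 101 − 2.15 = 98.85 kPa
n(N2) = PV/RT = (98.85 × 0.1720) / (8.314 × 291.85) = 0.007007 mol
n(NaN3) = (2/3) × 0.007007 = 0.004671 mol
m(NaN3) = 0.004671 × 65.01 = 0.3037 g

0.304 g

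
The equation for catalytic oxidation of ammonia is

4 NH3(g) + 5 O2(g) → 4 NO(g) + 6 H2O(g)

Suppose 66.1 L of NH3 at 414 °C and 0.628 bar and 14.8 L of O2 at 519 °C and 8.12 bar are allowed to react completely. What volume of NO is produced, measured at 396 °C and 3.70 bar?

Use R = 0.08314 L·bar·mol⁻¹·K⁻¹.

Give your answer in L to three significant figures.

10.9 L

n(NH3) = PV/RT = (0.628 × 66.1) / (0.08314 × 687.15) = 0.7266 mol
n(O2) = PV/RT = (8.12 × 14.8) / (0.08314 × 792.15) = 1.825 mol
For 0.7266 mol NH3, stoichiometry requires (5/4) × 0.7266 = 0.9083 mol O2; 1.825 mol is available, so NH3 is limiting.
n(NO) = (4/4) × 0.7266 = 0.7266 mol
V(NO) = nRT/P = 0.7266 × 0.08314 × 669.15 / 3.70 = 10.93 L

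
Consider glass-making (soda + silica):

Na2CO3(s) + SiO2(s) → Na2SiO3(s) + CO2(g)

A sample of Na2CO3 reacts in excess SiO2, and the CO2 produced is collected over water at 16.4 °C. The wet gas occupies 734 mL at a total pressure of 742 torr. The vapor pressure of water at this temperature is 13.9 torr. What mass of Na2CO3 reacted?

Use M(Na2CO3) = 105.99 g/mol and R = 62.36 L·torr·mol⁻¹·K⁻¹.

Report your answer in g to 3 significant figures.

3.14 g

P(CO2) = 742 − 13.9 = 728.1 torr
n(CO2) = PV/RT = (728.1 × 0.7340) / (62.36 × 289.55) = 0.02960 mol
n(Na2CO3) = (1/1) × 0.02960 = 0.02960 mol
m(Na2CO3) = 0.02960 × 105.99 = 3.137 g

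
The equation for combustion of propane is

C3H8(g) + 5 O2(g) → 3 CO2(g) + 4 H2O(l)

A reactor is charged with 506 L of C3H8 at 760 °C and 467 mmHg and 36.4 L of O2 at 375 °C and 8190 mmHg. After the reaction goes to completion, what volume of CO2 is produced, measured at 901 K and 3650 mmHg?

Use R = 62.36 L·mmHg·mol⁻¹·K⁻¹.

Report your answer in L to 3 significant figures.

n(C3H8) = PV/RT = (467 × 506) / (62.36 × 1033.15) = 3.668 mol
n(O2) = PV/RT = (8190 × 36.4) / (62.36 × 648.15) = 7.376 mol
For 3.668 mol C3H8, stoichiometry requires (5/1) × 3.668 = 18.34 mol O2; 7.376 mol is available, so O2 is limiting.
n(CO2) = (3/5) × 7.376 = 4.426 mol
V(CO2) = nRT/P = 4.426 × 62.36 × 901 / 3650 = 68.13 L

68.1 L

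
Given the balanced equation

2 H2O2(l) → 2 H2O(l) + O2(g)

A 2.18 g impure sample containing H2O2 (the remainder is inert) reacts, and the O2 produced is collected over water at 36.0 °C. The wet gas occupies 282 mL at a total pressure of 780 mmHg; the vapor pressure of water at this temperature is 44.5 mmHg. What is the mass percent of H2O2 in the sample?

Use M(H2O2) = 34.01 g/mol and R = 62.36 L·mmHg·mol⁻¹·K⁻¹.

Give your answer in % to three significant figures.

P(O2) = 780 − 44.5 = 735.5 mmHg
n(O2) = PV/RT = (735.5 × 0.2820) / (62.36 × 309.15) = 0.01076 mol
n(H2O2) = (2/1) × 0.01076 = 0.02152 mol
m(H2O2) = 0.02152 × 34.01 = 0.7319 g
%H2O2 = 0.7319 / 2.18 × 100 = 33.57%

33.6 %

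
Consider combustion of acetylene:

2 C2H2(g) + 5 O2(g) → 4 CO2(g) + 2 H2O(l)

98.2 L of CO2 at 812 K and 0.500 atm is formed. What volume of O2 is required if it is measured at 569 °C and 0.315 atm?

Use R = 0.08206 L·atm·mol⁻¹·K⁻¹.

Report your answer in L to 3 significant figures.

202 L

n(CO2) = PV/RT = (0.500 × 98.2) / (0.08206 × 812) = 0.7369 mol
n(O2) = (5/4) × 0.7369 = 0.9211 mol
V = nRT/P = 0.9211 × 0.08206 × 842.15 / 0.315 = 202.1 L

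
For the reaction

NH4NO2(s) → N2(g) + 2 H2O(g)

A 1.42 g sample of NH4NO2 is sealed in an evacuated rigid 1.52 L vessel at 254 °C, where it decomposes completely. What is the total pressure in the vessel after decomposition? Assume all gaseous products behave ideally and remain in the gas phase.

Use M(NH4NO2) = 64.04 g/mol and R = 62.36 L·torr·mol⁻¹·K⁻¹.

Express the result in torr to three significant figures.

1440 torr

n(NH4NO2) = 1.42 / 64.04 = 0.02217 mol
n(gas produced) = (3/1) × 0.02217 = 0.06651 mol
P = nRT/V = 0.06651 × 62.36 × 527.15 / 1.52 = 1438 torr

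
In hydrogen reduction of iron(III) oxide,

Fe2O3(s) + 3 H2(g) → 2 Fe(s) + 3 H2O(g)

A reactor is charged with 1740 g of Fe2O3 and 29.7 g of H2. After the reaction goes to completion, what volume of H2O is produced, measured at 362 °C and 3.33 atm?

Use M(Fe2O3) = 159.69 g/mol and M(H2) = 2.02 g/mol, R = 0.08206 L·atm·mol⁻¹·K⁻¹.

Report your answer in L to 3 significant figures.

n(Fe2O3) = 1740 / 159.69 = 10.90 mol
n(H2) = 29.7 / 2.02 = 14.70 mol
For 10.90 mol Fe2O3, stoichiometry requires (3/1) × 10.90 = 32.70 mol H2; 14.70 mol is available, so H2 is limiting.
n(H2O) = (3/3) × 14.70 = 14.70 mol
V(H2O) = nRT/P = 14.70 × 0.08206 × 635.15 / 3.33 = 230.1 L

230 L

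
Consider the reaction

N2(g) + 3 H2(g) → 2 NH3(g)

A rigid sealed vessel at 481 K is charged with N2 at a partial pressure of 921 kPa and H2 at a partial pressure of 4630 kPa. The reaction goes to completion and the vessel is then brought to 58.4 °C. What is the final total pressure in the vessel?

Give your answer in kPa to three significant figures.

At constant V, partial pressures at 481 K are proportional to moles, so apply stoichiometry directly to pressures.
P(H2) required for 921 kPa of N2 = (3/1) × 921 = 2763 kPa; available 4630 kPa, so N2 is limiting.
P(H2) remaining = 4630 − (3/1) × 921 = 1867 kPa
P(gaseous products) = (2)/1 × 921 = 1842 kPa
P_total at 481 K = 1867 + 1842 = 3709 kPa
Scaling to 58.4 °C: P = 3709 × 331.55/481 = 2557 kPa

2560 kPa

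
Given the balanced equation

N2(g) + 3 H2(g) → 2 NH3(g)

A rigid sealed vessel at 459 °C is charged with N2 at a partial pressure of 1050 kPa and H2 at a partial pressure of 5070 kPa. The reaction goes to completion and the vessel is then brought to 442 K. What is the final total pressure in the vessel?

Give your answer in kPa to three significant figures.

Because the vessel is rigid and T is held at 459 °C, work the stoichiometry in partial pressures (P_i = n_iRT/V).
P(H2) required for 1050 kPa of N2 = (3/1) × 1050 = 3150 kPa; available 5070 kPa, so N2 is limiting.
P(H2) remaining = 5070 − (3/1) × 1050 = 1920 kPa
P(gaseous products) = (2)/1 × 1050 = 2100 kPa
P_total at 459 °C = 1920 + 2100 = 4020 kPa
Scaling to 442 K: P = 4020 × 442/732.15 = 2427 kPa

2430 kPa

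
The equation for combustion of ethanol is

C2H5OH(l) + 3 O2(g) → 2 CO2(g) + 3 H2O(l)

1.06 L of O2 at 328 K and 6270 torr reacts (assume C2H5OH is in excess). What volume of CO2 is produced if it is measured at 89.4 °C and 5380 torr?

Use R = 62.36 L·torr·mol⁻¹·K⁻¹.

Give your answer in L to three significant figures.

n(O2) = PV/RT = (6270 × 1.06) / (62.36 × 328) = 0.3249 mol
n(CO2) = (2/3) × 0.3249 = 0.2166 mol
V = nRT/P = 0.2166 × 62.36 × 362.55 / 5380 = 0.9102 L

0.910 L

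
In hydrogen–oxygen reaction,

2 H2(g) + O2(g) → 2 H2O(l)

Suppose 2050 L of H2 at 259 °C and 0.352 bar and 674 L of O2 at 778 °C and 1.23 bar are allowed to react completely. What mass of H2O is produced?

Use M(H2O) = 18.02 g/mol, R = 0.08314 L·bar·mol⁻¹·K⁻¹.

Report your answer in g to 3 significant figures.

294 g

n(H2) = PV/RT = (0.352 × 2050) / (0.08314 × 532.15) = 16.31 mol
n(O2) = PV/RT = (1.23 × 674) / (0.08314 × 1051.15) = 9.486 mol
For 16.31 mol H2, stoichiometry requires (1/2) × 16.31 = 8.155 mol O2; 9.486 mol is available, so H2 is limiting.
n(H2O) = (2/2) × 16.31 = 16.31 mol
m(H2O) = 16.31 × 18.02 = 293.9 g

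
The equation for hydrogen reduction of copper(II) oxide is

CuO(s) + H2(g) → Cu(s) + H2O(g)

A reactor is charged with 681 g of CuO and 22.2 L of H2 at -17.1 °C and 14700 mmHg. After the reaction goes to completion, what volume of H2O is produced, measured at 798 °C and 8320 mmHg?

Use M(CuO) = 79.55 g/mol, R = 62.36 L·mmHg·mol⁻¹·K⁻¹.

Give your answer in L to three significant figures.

n(CuO) = 681 / 79.55 = 8.561 mol
n(H2) = PV/RT = (14700 × 22.2) / (62.36 × 256.05) = 20.44 mol
For 8.561 mol CuO, stoichiometry requires (1/1) × 8.561 = 8.561 mol H2; 20.44 mol is available, so CuO is limiting.
n(H2O) = (1/1) × 8.561 = 8.561 mol
V(H2O) = nRT/P = 8.561 × 62.36 × 1071.15 / 8320 = 68.73 L

68.7 L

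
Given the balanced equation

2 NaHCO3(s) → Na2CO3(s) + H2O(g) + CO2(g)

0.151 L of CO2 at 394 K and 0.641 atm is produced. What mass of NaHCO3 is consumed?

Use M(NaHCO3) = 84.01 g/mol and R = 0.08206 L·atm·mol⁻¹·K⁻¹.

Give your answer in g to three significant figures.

0.503 g

n(CO2) = PV/RT = (0.641 × 0.151) / (0.08206 × 394) = 0.002994 mol
n(NaHCO3) = (2/1) × 0.002994 = 0.005988 mol
m(NaHCO3) = 0.005988 × 84.01 = 0.5031 g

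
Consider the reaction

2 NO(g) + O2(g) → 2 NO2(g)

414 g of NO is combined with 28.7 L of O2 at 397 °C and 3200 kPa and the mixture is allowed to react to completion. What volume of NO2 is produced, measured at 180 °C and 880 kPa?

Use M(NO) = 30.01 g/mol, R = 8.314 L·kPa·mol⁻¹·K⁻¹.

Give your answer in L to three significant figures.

59.1 L

n(NO) = 414 / 30.01 = 13.80 mol
n(O2) = PV/RT = (3200 × 28.7) / (8.314 × 670.15) = 16.48 mol
For 13.80 mol NO, stoichiometry requires (1/2) × 13.80 = 6.900 mol O2; 16.48 mol is available, so NO is limiting.
n(NO2) = (2/2) × 13.80 = 13.80 mol
V(NO2) = nRT/P = 13.80 × 8.314 × 453.15 / 880 = 59.08 L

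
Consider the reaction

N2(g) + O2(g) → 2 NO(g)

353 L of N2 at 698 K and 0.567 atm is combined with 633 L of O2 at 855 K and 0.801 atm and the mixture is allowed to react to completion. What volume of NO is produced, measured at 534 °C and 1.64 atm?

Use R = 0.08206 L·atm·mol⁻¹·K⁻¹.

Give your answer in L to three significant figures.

282 L

n(N2) = PV/RT = (0.567 × 353) / (0.08206 × 698) = 3.494 mol
n(O2) = PV/RT = (0.801 × 633) / (0.08206 × 855) = 7.227 mol
For 3.494 mol N2, stoichiometry requires (1/1) × 3.494 = 3.494 mol O2; 7.227 mol is available, so N2 is limiting.
n(NO) = (2/1) × 3.494 = 6.988 mol
V(NO) = nRT/P = 6.988 × 0.08206 × 807.15 / 1.64 = 282.2 L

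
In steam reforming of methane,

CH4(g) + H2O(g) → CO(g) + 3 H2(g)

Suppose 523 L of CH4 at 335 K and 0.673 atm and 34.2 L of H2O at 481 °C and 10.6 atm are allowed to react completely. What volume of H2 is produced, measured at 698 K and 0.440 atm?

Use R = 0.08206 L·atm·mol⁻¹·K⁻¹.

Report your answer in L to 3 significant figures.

2290 L

n(CH4) = PV/RT = (0.673 × 523) / (0.08206 × 335) = 12.80 mol
n(H2O) = PV/RT = (10.6 × 34.2) / (0.08206 × 754.15) = 5.858 mol
For 12.80 mol CH4, stoichiometry requires (1/1) × 12.80 = 12.80 mol H2O; 5.858 mol is available, so H2O is limiting.
n(H2) = (3/1) × 5.858 = 17.57 mol
V(H2) = nRT/P = 17.57 × 0.08206 × 698 / 0.440 = 2287 L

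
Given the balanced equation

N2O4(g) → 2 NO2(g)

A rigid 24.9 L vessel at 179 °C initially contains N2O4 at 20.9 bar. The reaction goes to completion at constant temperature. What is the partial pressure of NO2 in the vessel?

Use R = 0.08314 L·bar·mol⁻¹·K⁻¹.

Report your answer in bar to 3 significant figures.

n(N2O4)₀ = PV/RT = (20.9 × 24.9) / (0.08314 × 452.15) = 13.84 mol
n(NO2) = (2/1) × 13.84 = 27.68 mol
P(NO2) = nRT/V = 27.68 × 0.08314 × 452.15 / 24.9 = 41.79 bar

41.8 bar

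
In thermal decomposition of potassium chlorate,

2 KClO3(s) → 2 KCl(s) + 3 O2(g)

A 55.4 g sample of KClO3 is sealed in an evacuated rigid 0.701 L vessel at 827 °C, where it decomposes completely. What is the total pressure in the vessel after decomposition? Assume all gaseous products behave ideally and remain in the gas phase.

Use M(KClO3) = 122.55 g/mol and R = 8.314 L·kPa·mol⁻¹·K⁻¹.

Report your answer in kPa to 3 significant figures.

8850 kPa

n(KClO3) = 55.4 / 122.55 = 0.4521 mol
n(gas produced) = (3/2) × 0.4521 = 0.6782 mol
P = nRT/V = 0.6782 × 8.314 × 1100.15 / 0.701 = 8849 kPa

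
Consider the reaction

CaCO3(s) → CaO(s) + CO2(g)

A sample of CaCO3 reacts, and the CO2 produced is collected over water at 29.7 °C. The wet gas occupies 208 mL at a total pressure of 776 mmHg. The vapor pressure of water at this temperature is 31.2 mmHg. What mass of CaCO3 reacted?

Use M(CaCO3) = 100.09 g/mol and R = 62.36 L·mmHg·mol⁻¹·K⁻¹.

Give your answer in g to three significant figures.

P(CO2) = 776 − 31.2 = 744.8 mmHg
n(CO2) = PV/RT = (744.8 × 0.2080) / (62.36 × 302.85) = 0.008203 mol
n(CaCO3) = (1/1) × 0.008203 = 0.008203 mol
m(CaCO3) = 0.008203 × 100.09 = 0.8210 g

0.821 g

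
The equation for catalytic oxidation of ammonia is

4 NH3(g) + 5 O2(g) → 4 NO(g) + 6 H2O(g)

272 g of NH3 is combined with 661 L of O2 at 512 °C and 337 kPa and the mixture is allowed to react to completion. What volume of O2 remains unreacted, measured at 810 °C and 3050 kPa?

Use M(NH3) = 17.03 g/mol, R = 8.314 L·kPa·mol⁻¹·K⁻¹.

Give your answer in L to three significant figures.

n(NH3) = 272 / 17.03 = 15.97 mol
n(O2) = PV/RT = (337 × 661) / (8.314 × 785.15) = 34.12 mol
For 15.97 mol NH3, stoichiometry requires (5/4) × 15.97 = 19.96 mol O2; 34.12 mol is available, so NH3 is limiting.
n(O2) consumed = (5/4) × 15.97 = 19.96 mol; remaining = 34.12 − 19.96 = 14.16 mol
V(O2) = nRT/P = 14.16 × 8.314 × 1083.15 / 3050 = 41.81 L

41.8 L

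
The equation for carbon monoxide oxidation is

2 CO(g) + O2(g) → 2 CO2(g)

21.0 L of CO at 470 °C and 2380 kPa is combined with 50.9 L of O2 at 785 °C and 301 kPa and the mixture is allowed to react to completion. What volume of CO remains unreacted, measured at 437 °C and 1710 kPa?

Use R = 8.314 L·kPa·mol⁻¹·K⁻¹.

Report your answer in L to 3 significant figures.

n(CO) = PV/RT = (2380 × 21.0) / (8.314 × 743.15) = 8.089 mol
n(O2) = PV/RT = (301 × 50.9) / (8.314 × 1058.15) = 1.742 mol
For 8.089 mol CO, stoichiometry requires (1/2) × 8.089 = 4.045 mol O2; 1.742 mol is available, so O2 is limiting.
n(CO) consumed = (2/1) × 1.742 = 3.484 mol; remaining = 8.089 − 3.484 = 4.605 mol
V(CO) = nRT/P = 4.605 × 8.314 × 710.15 / 1710 = 15.90 L

15.9 L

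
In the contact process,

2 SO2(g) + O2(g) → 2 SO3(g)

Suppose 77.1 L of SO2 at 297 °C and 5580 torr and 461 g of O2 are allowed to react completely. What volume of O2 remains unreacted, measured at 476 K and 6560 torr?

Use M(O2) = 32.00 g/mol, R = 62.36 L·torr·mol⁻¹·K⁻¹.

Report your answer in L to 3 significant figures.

37.8 L

n(SO2) = PV/RT = (5580 × 77.1) / (62.36 × 570.15) = 12.10 mol
n(O2) = 461 / 32.00 = 14.41 mol
For 12.10 mol SO2, stoichiometry requires (1/2) × 12.10 = 6.050 mol O2; 14.41 mol is available, so SO2 is limiting.
n(O2) consumed = (1/2) × 12.10 = 6.050 mol; remaining = 14.41 − 6.050 = 8.360 mol
V(O2) = nRT/P = 8.360 × 62.36 × 476 / 6560 = 37.83 L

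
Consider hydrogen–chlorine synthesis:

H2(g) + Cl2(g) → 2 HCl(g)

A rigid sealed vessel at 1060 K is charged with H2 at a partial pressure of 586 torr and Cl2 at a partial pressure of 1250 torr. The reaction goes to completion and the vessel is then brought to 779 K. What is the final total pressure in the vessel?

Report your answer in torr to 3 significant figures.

1350 torr

With V and T fixed, P_i ∝ n_i, so the mole ratios apply directly to partial pressures at 1060 K.
P(Cl2) required for 586 torr of H2 = (1/1) × 586 = 586.0 torr; available 1250 torr, so H2 is limiting.
P(Cl2) remaining = 1250 − (1/1) × 586 = 664.0 torr
P(gaseous products) = (2)/1 × 586 = 1172 torr
P_total at 1060 K = 664.0 + 1172 = 1836 torr
Scaling to 779 K: P = 1836 × 779/1060 = 1349 torr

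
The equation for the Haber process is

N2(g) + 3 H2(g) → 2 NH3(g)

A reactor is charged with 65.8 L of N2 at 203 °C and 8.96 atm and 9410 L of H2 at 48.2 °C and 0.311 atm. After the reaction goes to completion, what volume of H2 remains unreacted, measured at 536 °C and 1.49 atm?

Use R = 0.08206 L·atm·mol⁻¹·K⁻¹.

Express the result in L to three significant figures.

n(N2) = PV/RT = (8.96 × 65.8) / (0.08206 × 476.15) = 15.09 mol
n(H2) = PV/RT = (0.311 × 9410) / (0.08206 × 321.35) = 111.0 mol
For 15.09 mol N2, stoichiometry requires (3/1) × 15.09 = 45.27 mol H2; 111.0 mol is available, so N2 is limiting.
n(H2) consumed = (3/1) × 15.09 = 45.27 mol; remaining = 111.0 − 45.27 = 65.73 mol
V(H2) = nRT/P = 65.73 × 0.08206 × 809.15 / 1.49 = 2929 L

2930 L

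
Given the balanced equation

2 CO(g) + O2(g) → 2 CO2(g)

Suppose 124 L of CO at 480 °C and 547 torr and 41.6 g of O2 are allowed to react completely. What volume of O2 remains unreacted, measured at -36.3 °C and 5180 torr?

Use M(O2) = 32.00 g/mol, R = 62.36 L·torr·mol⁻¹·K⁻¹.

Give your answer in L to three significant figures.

1.65 L

n(CO) = PV/RT = (547 × 124) / (62.36 × 753.15) = 1.444 mol
n(O2) = 41.6 / 32.00 = 1.300 mol
For 1.444 mol CO, stoichiometry requires (1/2) × 1.444 = 0.7220 mol O2; 1.300 mol is available, so CO is limiting.
n(O2) consumed = (1/2) × 1.444 = 0.7220 mol; remaining = 1.300 − 0.7220 = 0.5780 mol
V(O2) = nRT/P = 0.5780 × 62.36 × 236.85 / 5180 = 1.648 L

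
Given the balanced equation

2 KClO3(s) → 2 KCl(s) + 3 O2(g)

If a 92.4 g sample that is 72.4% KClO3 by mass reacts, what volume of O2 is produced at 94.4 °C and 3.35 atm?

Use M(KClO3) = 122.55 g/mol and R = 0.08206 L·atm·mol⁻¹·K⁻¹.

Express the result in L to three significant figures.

7.37 L

mass of KClO3 = 92.4 × 72.4/100 = 66.90 g
n(KClO3) = 66.90 / 122.55 = 0.5459 mol
n(O2) = (3/2) × 0.5459 = 0.8189 mol
V = nRT/P = 0.8189 × 0.08206 × 367.55 / 3.35 = 7.373 L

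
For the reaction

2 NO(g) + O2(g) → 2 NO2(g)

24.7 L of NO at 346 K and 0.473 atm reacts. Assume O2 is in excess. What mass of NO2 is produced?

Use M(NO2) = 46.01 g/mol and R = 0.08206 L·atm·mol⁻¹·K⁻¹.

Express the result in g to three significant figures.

n(NO) = PV/RT = (0.473 × 24.7) / (0.08206 × 346) = 0.4115 mol
n(NO2) = (2/2) × 0.4115 = 0.4115 mol
m(NO2) = 0.4115 × 46.01 = 18.93 g

18.9 g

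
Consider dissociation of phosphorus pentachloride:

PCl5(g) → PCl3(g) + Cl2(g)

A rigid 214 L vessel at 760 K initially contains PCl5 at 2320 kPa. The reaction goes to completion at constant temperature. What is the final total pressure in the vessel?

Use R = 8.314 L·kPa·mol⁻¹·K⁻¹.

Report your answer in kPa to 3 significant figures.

At constant T and V, P ∝ n(gas): 1 mol gas → 2 mol gas.
P_final = (2/1) × 2320 = 4640 kPa

4640 kPa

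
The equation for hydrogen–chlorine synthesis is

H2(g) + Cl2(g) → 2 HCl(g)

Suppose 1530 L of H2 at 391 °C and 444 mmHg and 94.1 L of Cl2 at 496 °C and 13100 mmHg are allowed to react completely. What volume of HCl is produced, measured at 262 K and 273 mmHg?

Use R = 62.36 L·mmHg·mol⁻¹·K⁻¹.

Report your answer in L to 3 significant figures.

n(H2) = PV/RT = (444 × 1530) / (62.36 × 664.15) = 16.40 mol
n(Cl2) = PV/RT = (13100 × 94.1) / (62.36 × 769.15) = 25.70 mol
For 16.40 mol H2, stoichiometry requires (1/1) × 16.40 = 16.40 mol Cl2; 25.70 mol is available, so H2 is limiting.
n(HCl) = (2/1) × 16.40 = 32.80 mol
V(HCl) = nRT/P = 32.80 × 62.36 × 262 / 273 = 1963 L

1960 L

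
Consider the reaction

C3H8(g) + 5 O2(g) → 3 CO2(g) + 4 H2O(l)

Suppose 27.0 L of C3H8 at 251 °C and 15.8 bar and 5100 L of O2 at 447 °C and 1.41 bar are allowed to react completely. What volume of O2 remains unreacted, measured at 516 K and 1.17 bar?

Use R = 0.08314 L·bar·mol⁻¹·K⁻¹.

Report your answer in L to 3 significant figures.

2610 L

n(C3H8) = PV/RT = (15.8 × 27.0) / (0.08314 × 524.15) = 9.789 mol
n(O2) = PV/RT = (1.41 × 5100) / (0.08314 × 720.15) = 120.1 mol
For 9.789 mol C3H8, stoichiometry requires (5/1) × 9.789 = 48.95 mol O2; 120.1 mol is available, so C3H8 is limiting.
n(O2) consumed = (5/1) × 9.789 = 48.95 mol; remaining = 120.1 − 48.95 = 71.15 mol
V(O2) = nRT/P = 71.15 × 0.08314 × 516 / 1.17 = 2609 L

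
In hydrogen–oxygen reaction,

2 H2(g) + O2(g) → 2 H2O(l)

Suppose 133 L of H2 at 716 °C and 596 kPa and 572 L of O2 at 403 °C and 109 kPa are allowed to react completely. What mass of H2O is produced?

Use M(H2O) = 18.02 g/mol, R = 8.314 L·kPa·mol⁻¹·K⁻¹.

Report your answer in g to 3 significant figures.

n(H2) = PV/RT = (596 × 133) / (8.314 × 989.15) = 9.639 mol
n(O2) = PV/RT = (109 × 572) / (8.314 × 676.15) = 11.09 mol
For 9.639 mol H2, stoichiometry requires (1/2) × 9.639 = 4.819 mol O2; 11.09 mol is available, so H2 is limiting.
n(H2O) = (2/2) × 9.639 = 9.639 mol
m(H2O) = 9.639 × 18.02 = 173.7 g

174 g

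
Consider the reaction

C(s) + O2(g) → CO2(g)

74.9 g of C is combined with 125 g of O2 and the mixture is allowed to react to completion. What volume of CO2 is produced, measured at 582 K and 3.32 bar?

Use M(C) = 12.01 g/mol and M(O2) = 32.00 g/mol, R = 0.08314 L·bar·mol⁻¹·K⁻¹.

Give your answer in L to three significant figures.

n(C) = 74.9 / 12.01 = 6.236 mol
n(O2) = 125 / 32.00 = 3.906 mol
For 6.236 mol C, stoichiometry requires (1/1) × 6.236 = 6.236 mol O2; 3.906 mol is available, so O2 is limiting.
n(CO2) = (1/1) × 3.906 = 3.906 mol
V(CO2) = nRT/P = 3.906 × 0.08314 × 582 / 3.32 = 56.93 L

56.9 L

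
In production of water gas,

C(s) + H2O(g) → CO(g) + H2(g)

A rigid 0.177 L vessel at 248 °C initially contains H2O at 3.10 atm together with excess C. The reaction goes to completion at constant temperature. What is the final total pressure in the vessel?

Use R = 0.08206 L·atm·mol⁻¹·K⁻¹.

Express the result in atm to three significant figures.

Rigid vessel, constant T ⇒ P scales with total gas moles (1 → 2).
P_final = (2/1) × 3.10 = 6.200 atm

6.20 atm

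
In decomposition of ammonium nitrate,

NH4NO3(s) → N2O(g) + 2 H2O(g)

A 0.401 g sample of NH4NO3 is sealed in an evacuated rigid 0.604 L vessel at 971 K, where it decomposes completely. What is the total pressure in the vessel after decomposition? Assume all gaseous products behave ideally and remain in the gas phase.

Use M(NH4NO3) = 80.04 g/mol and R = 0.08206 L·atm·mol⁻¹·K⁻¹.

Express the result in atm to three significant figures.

1.98 atm

n(NH4NO3) = 0.401 / 80.04 = 0.005010 mol
n(gas produced) = (3/1) × 0.005010 = 0.01503 mol
P = nRT/V = 0.01503 × 0.08206 × 971 / 0.604 = 1.983 atm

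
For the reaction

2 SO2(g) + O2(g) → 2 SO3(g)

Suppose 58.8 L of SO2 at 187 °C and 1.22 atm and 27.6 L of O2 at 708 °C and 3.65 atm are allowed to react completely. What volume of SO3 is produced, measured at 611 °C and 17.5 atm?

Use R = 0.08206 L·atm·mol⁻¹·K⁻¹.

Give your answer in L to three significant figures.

n(SO2) = PV/RT = (1.22 × 58.8) / (0.08206 × 460.15) = 1.900 mol
n(O2) = PV/RT = (3.65 × 27.6) / (0.08206 × 981.15) = 1.251 mol
For 1.900 mol SO2, stoichiometry requires (1/2) × 1.900 = 0.9500 mol O2; 1.251 mol is available, so SO2 is limiting.
n(SO3) = (2/2) × 1.900 = 1.900 mol
V(SO3) = nRT/P = 1.900 × 0.08206 × 884.15 / 17.5 = 7.877 L

7.88 L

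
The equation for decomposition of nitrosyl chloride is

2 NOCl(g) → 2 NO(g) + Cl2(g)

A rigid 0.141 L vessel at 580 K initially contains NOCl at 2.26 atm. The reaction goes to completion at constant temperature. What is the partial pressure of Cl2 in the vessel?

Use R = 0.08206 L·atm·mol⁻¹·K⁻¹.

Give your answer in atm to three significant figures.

1.13 atm

n(NOCl)₀ = PV/RT = (2.26 × 0.141) / (0.08206 × 580) = 0.006695 mol
n(Cl2) = (1/2) × 0.006695 = 0.003348 mol
P(Cl2) = nRT/V = 0.003348 × 0.08206 × 580 / 0.141 = 1.130 atm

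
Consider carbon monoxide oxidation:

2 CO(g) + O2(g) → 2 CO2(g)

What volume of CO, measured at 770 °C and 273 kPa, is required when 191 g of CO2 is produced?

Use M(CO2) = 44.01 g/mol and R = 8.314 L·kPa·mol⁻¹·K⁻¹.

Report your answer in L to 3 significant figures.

n(CO2) = 191.0 / 44.01 = 4.340 mol
n(CO) = (2/2) × 4.340 = 4.340 mol
V = nRT/P = 4.340 × 8.314 × 1043.15 / 273 = 137.9 L

138 L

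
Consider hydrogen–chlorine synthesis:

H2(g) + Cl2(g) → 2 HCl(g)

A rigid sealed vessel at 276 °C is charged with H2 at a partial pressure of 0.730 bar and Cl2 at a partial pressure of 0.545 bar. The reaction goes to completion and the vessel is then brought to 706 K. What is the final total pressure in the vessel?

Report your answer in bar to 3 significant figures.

With V and T fixed, P_i ∝ n_i, so the mole ratios apply directly to partial pressures at 276 °C.
P(Cl2) required for 0.730 bar of H2 = (1/1) × 0.730 = 0.7300 bar; available 0.545 bar, so Cl2 is limiting.
P(H2) remaining = 0.730 − (1/1) × 0.545 = 0.1850 bar
P(gaseous products) = (2)/1 × 0.545 = 1.090 bar
P_total at 276 °C = 0.1850 + 1.090 = 1.275 bar
Scaling to 706 K: P = 1.275 × 706/549.15 = 1.639 bar

1.64 bar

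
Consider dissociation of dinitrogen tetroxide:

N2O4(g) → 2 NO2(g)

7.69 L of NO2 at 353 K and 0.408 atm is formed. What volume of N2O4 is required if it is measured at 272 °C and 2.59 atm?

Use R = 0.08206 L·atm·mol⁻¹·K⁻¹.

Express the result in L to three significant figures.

0.935 L

n(NO2) = PV/RT = (0.408 × 7.69) / (0.08206 × 353) = 0.1083 mol
n(N2O4) = (1/2) × 0.1083 = 0.05415 mol
V = nRT/P = 0.05415 × 0.08206 × 545.15 / 2.59 = 0.9353 L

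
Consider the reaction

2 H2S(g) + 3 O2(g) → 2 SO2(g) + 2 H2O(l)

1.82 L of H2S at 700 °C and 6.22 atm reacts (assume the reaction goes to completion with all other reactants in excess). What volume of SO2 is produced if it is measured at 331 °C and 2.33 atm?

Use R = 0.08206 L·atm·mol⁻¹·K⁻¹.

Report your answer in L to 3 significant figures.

3.02 L

n(H2S) = PV/RT = (6.22 × 1.82) / (0.08206 × 973.15) = 0.1418 mol
n(SO2) = (2/2) × 0.1418 = 0.1418 mol
V = nRT/P = 0.1418 × 0.08206 × 604.15 / 2.33 = 3.017 L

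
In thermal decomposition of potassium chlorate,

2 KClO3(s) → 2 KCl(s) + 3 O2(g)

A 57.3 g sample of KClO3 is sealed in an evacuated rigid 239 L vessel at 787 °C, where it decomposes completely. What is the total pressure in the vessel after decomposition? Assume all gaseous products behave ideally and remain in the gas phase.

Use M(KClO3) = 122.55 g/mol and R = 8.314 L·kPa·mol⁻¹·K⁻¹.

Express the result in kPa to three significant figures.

25.9 kPa

n(KClO3) = 57.3 / 122.55 = 0.4676 mol
n(gas produced) = (3/2) × 0.4676 = 0.7014 mol
P = nRT/V = 0.7014 × 8.314 × 1060.15 / 239 = 25.87 kPa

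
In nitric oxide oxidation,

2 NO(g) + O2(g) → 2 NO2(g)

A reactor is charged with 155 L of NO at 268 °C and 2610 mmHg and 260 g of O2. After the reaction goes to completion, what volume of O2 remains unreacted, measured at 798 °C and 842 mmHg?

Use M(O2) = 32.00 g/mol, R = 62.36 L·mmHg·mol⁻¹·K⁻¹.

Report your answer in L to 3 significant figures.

n(NO) = PV/RT = (2610 × 155) / (62.36 × 541.15) = 11.99 mol
n(O2) = 260 / 32.00 = 8.125 mol
For 11.99 mol NO, stoichiometry requires (1/2) × 11.99 = 5.995 mol O2; 8.125 mol is available, so NO is limiting.
n(O2) consumed = (1/2) × 11.99 = 5.995 mol; remaining = 8.125 − 5.995 = 2.130 mol
V(O2) = nRT/P = 2.130 × 62.36 × 1071.15 / 842 = 169.0 L

169 L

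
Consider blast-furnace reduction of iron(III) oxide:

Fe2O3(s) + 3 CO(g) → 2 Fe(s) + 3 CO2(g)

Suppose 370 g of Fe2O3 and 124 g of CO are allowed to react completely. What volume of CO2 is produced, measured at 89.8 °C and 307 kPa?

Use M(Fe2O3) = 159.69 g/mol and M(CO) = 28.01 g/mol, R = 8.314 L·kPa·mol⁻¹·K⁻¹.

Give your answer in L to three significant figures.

n(Fe2O3) = 370 / 159.69 = 2.317 mol
n(CO) = 124 / 28.01 = 4.427 mol
For 2.317 mol Fe2O3, stoichiometry requires (3/1) × 2.317 = 6.951 mol CO; 4.427 mol is available, so CO is limiting.
n(CO2) = (3/3) × 4.427 = 4.427 mol
V(CO2) = nRT/P = 4.427 × 8.314 × 362.95 / 307 = 43.51 L

43.5 L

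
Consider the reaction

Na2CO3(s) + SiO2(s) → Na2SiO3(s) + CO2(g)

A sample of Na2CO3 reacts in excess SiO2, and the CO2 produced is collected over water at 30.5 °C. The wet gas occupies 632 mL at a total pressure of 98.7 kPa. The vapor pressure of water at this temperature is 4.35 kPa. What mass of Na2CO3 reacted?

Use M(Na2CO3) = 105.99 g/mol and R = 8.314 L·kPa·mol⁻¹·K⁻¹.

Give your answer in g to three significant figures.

P(CO2) = 98.7 − 4.35 = 94.35 kPa
n(CO2) = PV/RT = (94.35 × 0.6320) / (8.314 × 303.65) = 0.02362 mol
n(Na2CO3) = (1/1) × 0.02362 = 0.02362 mol
m(Na2CO3) = 0.02362 × 105.99 = 2.503 g

2.50 g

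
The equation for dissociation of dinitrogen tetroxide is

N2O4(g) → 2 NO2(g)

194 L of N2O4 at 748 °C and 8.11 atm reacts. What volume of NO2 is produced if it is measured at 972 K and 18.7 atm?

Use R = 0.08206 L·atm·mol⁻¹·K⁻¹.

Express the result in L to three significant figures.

160 L

n(N2O4) = PV/RT = (8.11 × 194) / (0.08206 × 1021.15) = 18.78 mol
n(NO2) = (2/1) × 18.78 = 37.56 mol
V = nRT/P = 37.56 × 0.08206 × 972 / 18.7 = 160.2 L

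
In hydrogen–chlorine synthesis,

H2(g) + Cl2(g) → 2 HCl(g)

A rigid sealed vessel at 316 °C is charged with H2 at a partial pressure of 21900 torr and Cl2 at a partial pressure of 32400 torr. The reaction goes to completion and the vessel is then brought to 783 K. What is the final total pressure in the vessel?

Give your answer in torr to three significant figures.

72200 torr

At constant V, partial pressures at 316 °C are proportional to moles, so apply stoichiometry directly to pressures.
P(Cl2) required for 21900 torr of H2 = (1/1) × 21900 = 21900 torr; available 32400 torr, so H2 is limiting.
P(Cl2) remaining = 32400 − (1/1) × 21900 = 10500 torr
P(gaseous products) = (2)/1 × 21900 = 43800 torr
P_total at 316 °C = 10500 + 43800 = 54300 torr
Scaling to 783 K: P = 54300 × 783/589.15 = 72170 torr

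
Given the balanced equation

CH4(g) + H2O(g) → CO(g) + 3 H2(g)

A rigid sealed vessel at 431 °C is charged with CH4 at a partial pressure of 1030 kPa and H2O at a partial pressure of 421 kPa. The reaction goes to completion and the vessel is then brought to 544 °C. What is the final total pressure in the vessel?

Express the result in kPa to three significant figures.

2660 kPa

Because the vessel is rigid and T is held at 431 °C, work the stoichiometry in partial pressures (P_i = n_iRT/V).
P(H2O) required for 1030 kPa of CH4 = (1/1) × 1030 = 1030 kPa; available 421 kPa, so H2O is limiting.
P(CH4) remaining = 1030 − (1/1) × 421 = 609.0 kPa
P(gaseous products) = (1+3)/1 × 421 = 1684 kPa
P_total at 431 °C = 609.0 + 1684 = 2293 kPa
Scaling to 544 °C: P = 2293 × 817.15/704.15 = 2661 kPa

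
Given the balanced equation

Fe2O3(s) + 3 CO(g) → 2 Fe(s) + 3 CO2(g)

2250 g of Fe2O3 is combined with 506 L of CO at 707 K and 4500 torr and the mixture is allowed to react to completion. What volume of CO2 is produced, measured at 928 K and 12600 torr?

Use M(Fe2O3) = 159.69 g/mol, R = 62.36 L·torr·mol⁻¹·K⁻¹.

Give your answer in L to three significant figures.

n(Fe2O3) = 2250 / 159.69 = 14.09 mol
n(CO) = PV/RT = (4500 × 506) / (62.36 × 707) = 51.65 mol
For 14.09 mol Fe2O3, stoichiometry requires (3/1) × 14.09 = 42.27 mol CO; 51.65 mol is available, so Fe2O3 is limiting.
n(CO2) = (3/1) × 14.09 = 42.27 mol
V(CO2) = nRT/P = 42.27 × 62.36 × 928 / 12600 = 194.1 L

194 L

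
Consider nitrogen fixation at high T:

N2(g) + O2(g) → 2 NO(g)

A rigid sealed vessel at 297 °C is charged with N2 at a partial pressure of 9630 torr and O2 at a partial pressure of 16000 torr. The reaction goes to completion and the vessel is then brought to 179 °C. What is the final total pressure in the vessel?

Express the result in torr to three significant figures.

20300 torr

With V and T fixed, P_i ∝ n_i, so the mole ratios apply directly to partial pressures at 297 °C.
P(O2) required for 9630 torr of N2 = (1/1) × 9630 = 9630 torr; available 16000 torr, so N2 is limiting.
P(O2) remaining = 16000 − (1/1) × 9630 = 6370 torr
P(gaseous products) = (2)/1 × 9630 = 19260 torr
P_total at 297 °C = 6370 + 19260 = 25630 torr
Scaling to 179 °C: P = 25630 × 452.15/570.15 = 20330 torr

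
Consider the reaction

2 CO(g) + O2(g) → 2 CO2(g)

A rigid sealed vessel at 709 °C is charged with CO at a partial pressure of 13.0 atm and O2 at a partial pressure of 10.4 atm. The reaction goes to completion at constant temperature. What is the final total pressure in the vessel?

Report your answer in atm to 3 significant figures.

16.9 atm

Because the vessel is rigid and T is held at 709 °C, work the stoichiometry in partial pressures (P_i = n_iRT/V).
P(O2) required for 13.0 atm of CO = (1/2) × 13.0 = 6.500 atm; available 10.4 atm, so CO is limiting.
P(O2) remaining = 10.4 − (1/2) × 13.0 = 3.900 atm
P(gaseous products) = (2)/2 × 13.0 = 13.00 atm
P_total at 709 °C = 3.900 + 13.00 = 16.90 atm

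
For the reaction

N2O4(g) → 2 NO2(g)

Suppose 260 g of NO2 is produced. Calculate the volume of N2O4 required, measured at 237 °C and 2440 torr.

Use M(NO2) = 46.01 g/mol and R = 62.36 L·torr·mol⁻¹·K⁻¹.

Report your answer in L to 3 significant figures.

n(NO2) = 260.0 / 46.01 = 5.651 mol
n(N2O4) = (1/2) × 5.651 = 2.825 mol
V = nRT/P = 2.825 × 62.36 × 510.15 / 2440 = 36.83 L

36.8 L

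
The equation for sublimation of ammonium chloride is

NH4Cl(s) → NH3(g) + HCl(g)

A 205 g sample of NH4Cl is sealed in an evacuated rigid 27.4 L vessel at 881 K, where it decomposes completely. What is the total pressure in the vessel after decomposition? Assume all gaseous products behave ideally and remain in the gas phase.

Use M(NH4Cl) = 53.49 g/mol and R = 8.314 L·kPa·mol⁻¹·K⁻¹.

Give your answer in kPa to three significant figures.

n(NH4Cl) = 205 / 53.49 = 3.832 mol
n(gas produced) = (2/1) × 3.832 = 7.664 mol
P = nRT/V = 7.664 × 8.314 × 881 / 27.4 = 2049 kPa

2050 kPa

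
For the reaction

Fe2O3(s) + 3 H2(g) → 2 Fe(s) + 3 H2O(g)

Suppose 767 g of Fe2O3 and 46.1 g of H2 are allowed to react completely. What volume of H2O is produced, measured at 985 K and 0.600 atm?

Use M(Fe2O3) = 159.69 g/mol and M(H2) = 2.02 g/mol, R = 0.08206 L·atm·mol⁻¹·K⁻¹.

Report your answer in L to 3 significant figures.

n(Fe2O3) = 767 / 159.69 = 4.803 mol
n(H2) = 46.1 / 2.02 = 22.82 mol
For 4.803 mol Fe2O3, stoichiometry requires (3/1) × 4.803 = 14.41 mol H2; 22.82 mol is available, so Fe2O3 is limiting.
n(H2O) = (3/1) × 4.803 = 14.41 mol
V(H2O) = nRT/P = 14.41 × 0.08206 × 985 / 0.600 = 1941 L

1940 L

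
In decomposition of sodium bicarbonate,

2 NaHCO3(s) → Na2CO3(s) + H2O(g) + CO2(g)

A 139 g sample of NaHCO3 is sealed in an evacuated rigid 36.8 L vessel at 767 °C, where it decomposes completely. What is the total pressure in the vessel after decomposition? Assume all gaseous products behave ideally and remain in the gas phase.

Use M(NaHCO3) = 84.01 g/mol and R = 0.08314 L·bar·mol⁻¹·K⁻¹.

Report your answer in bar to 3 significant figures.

n(NaHCO3) = 139 / 84.01 = 1.655 mol
n(gas produced) = (2/2) × 1.655 = 1.655 mol
P = nRT/V = 1.655 × 0.08314 × 1040.15 / 36.8 = 3.889 bar

3.89 bar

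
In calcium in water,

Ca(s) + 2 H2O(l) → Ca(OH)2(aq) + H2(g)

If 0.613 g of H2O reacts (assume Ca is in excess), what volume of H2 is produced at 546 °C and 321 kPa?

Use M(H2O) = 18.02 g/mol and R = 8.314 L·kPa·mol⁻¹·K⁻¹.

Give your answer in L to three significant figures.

0.361 L

n(H2O) = 0.6130 / 18.02 = 0.03402 mol
n(H2) = (1/2) × 0.03402 = 0.01701 mol
V = nRT/P = 0.01701 × 8.314 × 819.15 / 321 = 0.3609 L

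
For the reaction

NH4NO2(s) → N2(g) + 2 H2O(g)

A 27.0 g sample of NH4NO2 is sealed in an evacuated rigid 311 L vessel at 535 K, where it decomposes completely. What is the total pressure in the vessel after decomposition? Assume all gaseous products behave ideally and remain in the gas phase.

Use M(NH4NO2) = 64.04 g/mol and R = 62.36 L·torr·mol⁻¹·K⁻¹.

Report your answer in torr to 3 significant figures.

136 torr

n(NH4NO2) = 27.0 / 64.04 = 0.4216 mol
n(gas produced) = (3/1) × 0.4216 = 1.265 mol
P = nRT/V = 1.265 × 62.36 × 535 / 311 = 135.7 torr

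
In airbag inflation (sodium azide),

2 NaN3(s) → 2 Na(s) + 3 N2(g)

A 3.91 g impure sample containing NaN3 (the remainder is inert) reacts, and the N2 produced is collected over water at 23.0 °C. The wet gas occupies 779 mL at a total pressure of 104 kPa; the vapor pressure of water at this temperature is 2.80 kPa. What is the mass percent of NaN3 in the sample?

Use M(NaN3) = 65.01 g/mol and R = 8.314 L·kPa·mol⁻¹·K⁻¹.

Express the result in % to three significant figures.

35.5 %

P(N2) = 104 − 2.80 = 101.2 kPa
n(N2) = PV/RT = (101.2 × 0.7790) / (8.314 × 296.15) = 0.03202 mol
n(NaN3) = (2/3) × 0.03202 = 0.02135 mol
m(NaN3) = 0.02135 × 65.01 = 1.388 g
%NaN3 = 1.388 / 3.91 × 100 = 35.50%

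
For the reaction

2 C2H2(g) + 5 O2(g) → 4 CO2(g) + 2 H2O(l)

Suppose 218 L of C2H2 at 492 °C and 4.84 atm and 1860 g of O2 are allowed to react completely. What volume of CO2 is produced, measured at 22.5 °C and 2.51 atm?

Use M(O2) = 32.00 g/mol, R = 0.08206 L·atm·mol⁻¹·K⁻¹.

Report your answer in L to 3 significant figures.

325 L

n(C2H2) = PV/RT = (4.84 × 218) / (0.08206 × 765.15) = 16.80 mol
n(O2) = 1860 / 32.00 = 58.12 mol
For 16.80 mol C2H2, stoichiometry requires (5/2) × 16.80 = 42.00 mol O2; 58.12 mol is available, so C2H2 is limiting.
n(CO2) = (4/2) × 16.80 = 33.60 mol
V(CO2) = nRT/P = 33.60 × 0.08206 × 295.65 / 2.51 = 324.8 L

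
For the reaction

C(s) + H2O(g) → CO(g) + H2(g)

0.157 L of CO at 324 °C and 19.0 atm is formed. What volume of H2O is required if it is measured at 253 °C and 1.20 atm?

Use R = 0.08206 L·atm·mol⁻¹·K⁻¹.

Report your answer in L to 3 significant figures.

2.19 L

n(CO) = PV/RT = (19.0 × 0.157) / (0.08206 × 597.15) = 0.06087 mol
n(H2O) = (1/1) × 0.06087 = 0.06087 mol
V = nRT/P = 0.06087 × 0.08206 × 526.15 / 1.20 = 2.190 L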